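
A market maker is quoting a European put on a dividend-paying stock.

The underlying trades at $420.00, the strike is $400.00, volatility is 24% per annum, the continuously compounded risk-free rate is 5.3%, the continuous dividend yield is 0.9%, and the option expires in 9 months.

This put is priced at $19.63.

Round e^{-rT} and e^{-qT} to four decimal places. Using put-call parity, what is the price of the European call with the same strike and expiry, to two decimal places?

exp(−qT) = exp(−0.009·0.75) = 0.9933;  exp(−rT) = exp(−0.053·0.75) = 0.9610
Put-call parity: C − P = S·e^(−qT) − K·e^(−rT) = 420·0.9933 − 400·0.9610 = 417.1860 − 384.4000 = 32.7860
C = P + (C − P) = 19.63 + (32.7860) = 52.4160

$52.42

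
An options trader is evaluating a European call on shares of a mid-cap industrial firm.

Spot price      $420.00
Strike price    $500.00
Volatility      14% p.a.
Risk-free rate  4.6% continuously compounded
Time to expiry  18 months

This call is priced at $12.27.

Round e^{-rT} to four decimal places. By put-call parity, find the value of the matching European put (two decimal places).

$58.92

exp(−rT) = exp(−0.046·1.5) = 0.9333
Put-call parity: C − P = S − K·e^(−rT) = 420 − 500·0.9333 = 420 − 466.6500 = -46.6500
P = C − (C − P) = 12.27 − (-46.6500) = 58.9200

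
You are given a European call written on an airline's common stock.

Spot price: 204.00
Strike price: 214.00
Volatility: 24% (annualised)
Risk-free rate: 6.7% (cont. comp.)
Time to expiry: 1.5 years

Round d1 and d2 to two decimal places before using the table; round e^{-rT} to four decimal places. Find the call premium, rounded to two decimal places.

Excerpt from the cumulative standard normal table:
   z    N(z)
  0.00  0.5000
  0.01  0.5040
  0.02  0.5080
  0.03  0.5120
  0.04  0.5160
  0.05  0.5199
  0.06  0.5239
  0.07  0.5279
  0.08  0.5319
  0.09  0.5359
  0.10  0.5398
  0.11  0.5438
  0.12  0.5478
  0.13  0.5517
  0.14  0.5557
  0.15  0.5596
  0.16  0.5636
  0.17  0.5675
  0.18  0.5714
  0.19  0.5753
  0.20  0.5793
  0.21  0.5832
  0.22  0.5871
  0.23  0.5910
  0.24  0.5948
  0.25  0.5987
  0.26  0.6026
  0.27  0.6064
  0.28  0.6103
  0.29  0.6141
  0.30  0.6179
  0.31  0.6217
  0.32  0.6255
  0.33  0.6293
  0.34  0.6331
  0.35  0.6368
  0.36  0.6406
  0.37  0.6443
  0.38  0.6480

T = 1.5;  σ√T = 0.2939
d₁ = [ln(204/214) + (0.067 + ½·0.24²)·1.5] / (σ√T) = (-0.0479 + 0.1437) / 0.2939 = 0.3261 → 0.33
d₂ = 0.3261 − 0.2939 = 0.0321 → 0.03
exp(−rT) = exp(−0.067·1.5) = 0.9044
N(d₁) = N(0.33) = 0.6293;  N(d₂) = N(0.03) = 0.5120
C = 204·0.6293 − 214·0.9044·0.5120 = 128.3772 − 99.0933 = 29.2839

29.28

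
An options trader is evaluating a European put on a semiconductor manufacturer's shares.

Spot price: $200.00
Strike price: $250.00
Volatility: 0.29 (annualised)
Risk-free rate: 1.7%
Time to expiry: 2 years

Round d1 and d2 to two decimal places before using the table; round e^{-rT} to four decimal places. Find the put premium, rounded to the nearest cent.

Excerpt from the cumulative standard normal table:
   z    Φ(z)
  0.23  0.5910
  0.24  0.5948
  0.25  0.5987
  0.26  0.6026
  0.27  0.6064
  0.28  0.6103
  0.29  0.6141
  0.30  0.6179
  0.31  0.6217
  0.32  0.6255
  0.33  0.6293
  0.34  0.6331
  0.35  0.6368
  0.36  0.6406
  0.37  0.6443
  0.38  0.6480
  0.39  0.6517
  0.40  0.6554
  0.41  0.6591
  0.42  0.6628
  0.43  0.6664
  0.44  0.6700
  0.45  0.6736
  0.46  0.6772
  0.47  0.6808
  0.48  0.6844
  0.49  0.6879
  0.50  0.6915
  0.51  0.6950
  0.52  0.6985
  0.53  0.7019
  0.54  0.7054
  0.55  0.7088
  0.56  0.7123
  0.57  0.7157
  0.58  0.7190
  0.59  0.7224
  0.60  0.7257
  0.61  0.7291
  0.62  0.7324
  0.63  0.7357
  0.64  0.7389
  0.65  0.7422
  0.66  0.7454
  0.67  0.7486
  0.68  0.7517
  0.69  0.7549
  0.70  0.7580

σ√T = 0.29 × 1.4142 = 0.4101
ln(S/K) + (r + σ²/2)T = ln(200/250) + (0.017 + 0.29²/2)·2 = -0.2231 + 0.1181 = -0.1050
d₁ = -0.1050 / 0.4101 = -0.2561 ≈ -0.26
d₂ = d₁ − σ√T = -0.2561 − 0.4101 = -0.6662 ≈ -0.67
e^(−rT) = e^(−0.017·2) = 0.9666
N(−d₂) = N(0.67) = 0.7486;  N(−d₁) = N(0.26) = 0.6026
P = 250·0.9666·0.7486 − 200·0.6026 = 180.8992 − 120.5200 = 60.3792

$60.38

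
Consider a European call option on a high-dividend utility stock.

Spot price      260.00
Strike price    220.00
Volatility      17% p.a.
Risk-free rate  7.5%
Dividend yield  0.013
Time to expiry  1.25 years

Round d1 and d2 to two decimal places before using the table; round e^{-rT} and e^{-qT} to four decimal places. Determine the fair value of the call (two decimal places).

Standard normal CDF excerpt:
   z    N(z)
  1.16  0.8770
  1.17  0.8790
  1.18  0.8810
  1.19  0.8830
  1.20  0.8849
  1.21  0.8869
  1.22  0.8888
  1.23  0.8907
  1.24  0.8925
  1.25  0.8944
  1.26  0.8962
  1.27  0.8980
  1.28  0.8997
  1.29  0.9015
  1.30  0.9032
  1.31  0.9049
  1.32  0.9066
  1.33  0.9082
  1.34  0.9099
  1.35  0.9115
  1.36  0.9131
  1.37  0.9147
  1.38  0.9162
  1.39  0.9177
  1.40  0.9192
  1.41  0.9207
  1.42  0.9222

T = 1.25;  σ√T = 0.1901
d₁ = [ln(260/220) + (0.075 − 0.013 + ½·0.17²)·1.25] / (σ√T) = (0.1671 + 0.0956) / 0.1901 = 1.3817 which rounds to 1.38
d₂ = 1.3817 − 0.1901 = 1.1916 which rounds to 1.19
e^(−qT) = e^(−0.013·1.25) = 0.9839;  e^(−rT) = e^(−0.075·1.25) = 0.9105
C = 260·0.9839·N(1.38) − 220·0.9105·N(1.19) = 260·0.9839·0.9162 − 220·0.9105·0.8830 = 234.3768 − 176.8737 = 57.5031

57.50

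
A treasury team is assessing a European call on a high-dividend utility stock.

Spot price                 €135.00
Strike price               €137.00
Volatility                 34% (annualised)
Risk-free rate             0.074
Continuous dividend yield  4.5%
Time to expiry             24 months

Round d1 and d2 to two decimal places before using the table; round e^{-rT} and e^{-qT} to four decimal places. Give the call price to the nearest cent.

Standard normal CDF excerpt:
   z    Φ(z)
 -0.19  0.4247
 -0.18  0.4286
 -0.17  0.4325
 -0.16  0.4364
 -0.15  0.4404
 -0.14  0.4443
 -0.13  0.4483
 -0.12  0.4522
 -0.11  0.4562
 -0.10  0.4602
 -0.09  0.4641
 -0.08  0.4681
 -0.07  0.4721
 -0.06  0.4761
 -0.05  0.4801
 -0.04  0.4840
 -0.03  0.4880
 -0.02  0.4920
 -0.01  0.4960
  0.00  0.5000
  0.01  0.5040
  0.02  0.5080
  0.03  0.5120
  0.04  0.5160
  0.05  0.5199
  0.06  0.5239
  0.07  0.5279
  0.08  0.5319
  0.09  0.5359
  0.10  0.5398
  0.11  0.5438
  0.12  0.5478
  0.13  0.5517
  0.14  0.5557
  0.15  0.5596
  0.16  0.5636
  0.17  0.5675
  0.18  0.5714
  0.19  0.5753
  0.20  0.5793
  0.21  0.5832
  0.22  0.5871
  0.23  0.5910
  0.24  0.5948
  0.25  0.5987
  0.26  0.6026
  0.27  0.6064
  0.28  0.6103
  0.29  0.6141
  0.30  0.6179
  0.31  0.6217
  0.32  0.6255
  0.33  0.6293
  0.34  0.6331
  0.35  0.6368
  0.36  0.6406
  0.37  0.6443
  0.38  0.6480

σ√T = 0.34·√2 = 0.4808
d₁ = [ln(135/137) + (0.074 − 0.045 + 0.34²/2)·2] / 0.4808 = [-0.0147 + 0.1736] / 0.4808 = 0.3305 ≈ 0.33
d₂ = d₁ − σ√T = 0.3305 − 0.4808 = -0.1504 ≈ -0.15
e^(−qT) = e^(−0.045·2) = 0.9139;  e^(−rT) = e^(−0.074·2) = 0.8624
N(d₁) = N(0.33) = 0.6293;  N(d₂) = N(-0.15) = 0.4404
C = 135·0.9139·0.6293 − 137·0.8624·0.4404 = 77.6408 − 52.0327 = 25.6081

€25.61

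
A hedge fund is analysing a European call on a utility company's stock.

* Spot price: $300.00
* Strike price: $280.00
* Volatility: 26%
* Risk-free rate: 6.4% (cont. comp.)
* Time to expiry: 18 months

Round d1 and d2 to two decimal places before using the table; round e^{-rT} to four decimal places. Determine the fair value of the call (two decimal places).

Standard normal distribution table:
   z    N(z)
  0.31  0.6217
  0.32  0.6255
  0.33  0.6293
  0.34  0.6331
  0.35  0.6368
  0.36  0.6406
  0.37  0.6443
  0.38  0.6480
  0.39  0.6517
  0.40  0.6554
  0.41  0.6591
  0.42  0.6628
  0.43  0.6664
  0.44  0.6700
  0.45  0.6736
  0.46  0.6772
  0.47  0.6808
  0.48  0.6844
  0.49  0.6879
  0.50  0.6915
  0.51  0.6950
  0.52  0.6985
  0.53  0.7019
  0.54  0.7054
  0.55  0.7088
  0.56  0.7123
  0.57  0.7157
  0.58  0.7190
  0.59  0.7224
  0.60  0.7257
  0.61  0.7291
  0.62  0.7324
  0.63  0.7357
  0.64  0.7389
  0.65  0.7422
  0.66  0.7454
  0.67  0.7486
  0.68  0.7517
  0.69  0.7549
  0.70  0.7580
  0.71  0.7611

T = 1.5;  σ√T = 0.3184
d₁ = [ln(300/280) + (0.064 + 0.26²/2)·1.5] / 0.3184 = [0.0690 + 0.1467] / 0.3184 = 0.6774 → 0.68
d₂ = d₁ − σ√T = 0.6774 − 0.3184 = 0.3589 → 0.36
e^(−rT) = e^(−0.064·1.5) = 0.9085
N(d₁) = N(0.68) = 0.7517;  N(d₂) = N(0.36) = 0.6406
C = 300·0.7517 − 280·0.9085·0.6406 = 225.5100 − 162.9558 = 62.5542

$62.55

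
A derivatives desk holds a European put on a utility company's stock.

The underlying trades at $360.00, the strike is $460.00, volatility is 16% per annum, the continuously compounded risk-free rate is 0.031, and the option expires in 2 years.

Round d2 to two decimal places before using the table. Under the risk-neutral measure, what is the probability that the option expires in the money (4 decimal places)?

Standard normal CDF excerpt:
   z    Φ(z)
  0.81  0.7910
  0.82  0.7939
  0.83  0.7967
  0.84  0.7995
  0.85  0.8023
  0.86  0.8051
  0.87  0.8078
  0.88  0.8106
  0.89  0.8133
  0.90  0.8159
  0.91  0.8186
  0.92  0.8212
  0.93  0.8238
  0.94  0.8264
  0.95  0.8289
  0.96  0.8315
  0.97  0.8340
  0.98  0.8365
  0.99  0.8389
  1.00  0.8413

σ√T = 0.16·√2 = 0.2263
d₁ = [ln(360/460) + (0.031 + 0.16²/2)·2] / 0.2263 = [-0.2451 + 0.0876] / 0.2263 = -0.6962 ⇒ -0.70
d₂ = d₁ − σ√T = -0.6962 − 0.2263 = -0.9224 ⇒ -0.92
Pr(exercise) under Q = N(−d₂) = N(0.92) = 0.8212

0.8212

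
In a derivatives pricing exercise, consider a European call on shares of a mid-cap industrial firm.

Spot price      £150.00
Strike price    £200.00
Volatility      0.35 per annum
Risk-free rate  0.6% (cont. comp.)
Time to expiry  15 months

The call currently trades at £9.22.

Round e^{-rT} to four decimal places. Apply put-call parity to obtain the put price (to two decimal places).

£57.72

exp(−rT) = exp(−0.006·1.25) = 0.9925
Put-call parity: C − P = S − K·e^(−rT) = 150 − 200·0.9925 = 150 − 198.5000 = -48.5000
P = C − (C − P) = 9.22 − (-48.5000) = 57.7200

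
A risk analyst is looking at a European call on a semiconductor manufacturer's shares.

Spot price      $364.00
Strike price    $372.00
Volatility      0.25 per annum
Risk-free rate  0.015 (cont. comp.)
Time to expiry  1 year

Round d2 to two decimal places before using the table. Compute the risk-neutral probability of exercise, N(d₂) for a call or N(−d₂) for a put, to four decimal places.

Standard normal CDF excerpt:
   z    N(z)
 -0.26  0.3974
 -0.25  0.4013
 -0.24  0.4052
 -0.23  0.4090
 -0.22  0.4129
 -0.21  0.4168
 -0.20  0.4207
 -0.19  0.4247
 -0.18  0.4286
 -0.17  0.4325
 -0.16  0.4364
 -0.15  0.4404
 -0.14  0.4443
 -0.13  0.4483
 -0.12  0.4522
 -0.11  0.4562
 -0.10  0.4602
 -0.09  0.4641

T = 1;  σ√T = 0.2500
d₁ = [ln(364/372) + (0.015 + 0.25²/2)·1] / 0.2500 = [-0.0217 + 0.0462] / 0.2500 = 0.0980 ≈ 0.10
d₂ = d₁ − σ√T = 0.0980 − 0.2500 = -0.1520 ≈ -0.15
Risk-neutral Pr[S_T > K] = N(d₂) = N(-0.15) = 0.4404

0.4404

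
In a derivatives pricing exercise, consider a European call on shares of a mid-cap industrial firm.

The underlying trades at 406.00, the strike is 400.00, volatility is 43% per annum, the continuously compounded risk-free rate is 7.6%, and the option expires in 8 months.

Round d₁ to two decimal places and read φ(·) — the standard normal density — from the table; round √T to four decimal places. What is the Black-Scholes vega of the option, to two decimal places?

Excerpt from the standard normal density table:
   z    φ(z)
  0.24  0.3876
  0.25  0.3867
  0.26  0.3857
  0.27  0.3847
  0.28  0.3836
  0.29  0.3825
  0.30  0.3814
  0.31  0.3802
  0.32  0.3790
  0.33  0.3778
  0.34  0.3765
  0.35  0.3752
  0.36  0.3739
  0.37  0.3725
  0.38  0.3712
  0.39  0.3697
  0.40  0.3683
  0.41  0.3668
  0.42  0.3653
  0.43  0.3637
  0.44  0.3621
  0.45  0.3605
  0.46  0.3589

123.95

σ√T = 0.43·√0.6667 = 0.3511
d₁ = [ln(406/400) + (0.076 + 0.43²/2)·0.6667] / 0.3511 = [0.0149 + 0.1123] / 0.3511 = 0.3623 ⇒ 0.36
√T = √0.6667 = 0.8165
φ(d₁) = φ(0.36) = 0.3739
vega = S·φ(d₁)·√T = 406·0.3739·0.8165 = 123.9475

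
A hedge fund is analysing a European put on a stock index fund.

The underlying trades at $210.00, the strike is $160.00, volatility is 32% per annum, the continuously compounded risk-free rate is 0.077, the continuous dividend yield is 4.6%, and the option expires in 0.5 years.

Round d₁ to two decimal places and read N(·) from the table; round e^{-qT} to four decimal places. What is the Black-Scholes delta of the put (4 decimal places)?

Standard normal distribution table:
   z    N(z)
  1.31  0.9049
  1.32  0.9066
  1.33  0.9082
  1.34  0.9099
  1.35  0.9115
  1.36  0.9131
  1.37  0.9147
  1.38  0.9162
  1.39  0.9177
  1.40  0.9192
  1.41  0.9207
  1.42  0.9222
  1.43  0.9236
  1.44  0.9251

-0.0819

σ√T = 0.32 × 0.7071 = 0.2263
d₁ = [ln(210/160) + (0.077 − 0.046 + ½·0.32²)·0.5] / (σ√T) = (0.2719 + 0.0411) / 0.2263 = 1.3834 which rounds to 1.38
N(d₁) = N(1.38) = 0.9162
Δ_put = exp(−qT)·(N(d₁) − 1) = 0.9773·(0.9162 − 1) = -0.0819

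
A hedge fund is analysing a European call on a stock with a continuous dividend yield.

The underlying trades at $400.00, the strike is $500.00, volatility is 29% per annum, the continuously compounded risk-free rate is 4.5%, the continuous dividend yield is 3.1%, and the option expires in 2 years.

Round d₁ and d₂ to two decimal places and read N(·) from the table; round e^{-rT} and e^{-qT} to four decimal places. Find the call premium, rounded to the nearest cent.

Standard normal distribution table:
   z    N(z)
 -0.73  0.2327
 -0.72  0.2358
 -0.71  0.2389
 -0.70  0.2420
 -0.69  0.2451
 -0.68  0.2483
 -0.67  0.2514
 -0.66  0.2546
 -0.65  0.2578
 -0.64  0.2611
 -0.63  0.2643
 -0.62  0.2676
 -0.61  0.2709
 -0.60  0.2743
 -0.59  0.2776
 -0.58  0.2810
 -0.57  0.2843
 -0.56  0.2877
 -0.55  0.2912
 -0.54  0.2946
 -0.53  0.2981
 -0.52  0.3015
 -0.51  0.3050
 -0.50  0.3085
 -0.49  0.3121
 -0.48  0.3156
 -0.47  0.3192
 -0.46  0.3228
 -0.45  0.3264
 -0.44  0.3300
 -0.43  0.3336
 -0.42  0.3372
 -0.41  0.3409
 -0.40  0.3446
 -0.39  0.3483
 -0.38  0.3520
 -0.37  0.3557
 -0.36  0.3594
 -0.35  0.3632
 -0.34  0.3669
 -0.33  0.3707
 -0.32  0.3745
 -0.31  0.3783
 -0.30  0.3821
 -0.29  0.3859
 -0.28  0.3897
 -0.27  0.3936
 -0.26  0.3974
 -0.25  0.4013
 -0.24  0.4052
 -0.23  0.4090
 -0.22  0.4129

$34.52

T = 2;  σ√T = 0.4101
d₁ = [ln(400/500) + (0.045 − 0.031 + 0.29²/2)·2] / 0.4101 = [-0.2231 + 0.1121] / 0.4101 = -0.2708 which rounds to -0.27
d₂ = d₁ − σ√T = -0.2708 − 0.4101 = -0.6809 which rounds to -0.68
e^(−qT) = e^(−0.031·2) = 0.9399;  e^(−rT) = e^(−0.045·2) = 0.9139
N(d₁) = N(-0.27) = 0.3936;  N(d₂) = N(-0.68) = 0.2483
C = 400·0.9399·0.3936 − 500·0.9139·0.2483 = 147.9779 − 113.4607 = 34.5172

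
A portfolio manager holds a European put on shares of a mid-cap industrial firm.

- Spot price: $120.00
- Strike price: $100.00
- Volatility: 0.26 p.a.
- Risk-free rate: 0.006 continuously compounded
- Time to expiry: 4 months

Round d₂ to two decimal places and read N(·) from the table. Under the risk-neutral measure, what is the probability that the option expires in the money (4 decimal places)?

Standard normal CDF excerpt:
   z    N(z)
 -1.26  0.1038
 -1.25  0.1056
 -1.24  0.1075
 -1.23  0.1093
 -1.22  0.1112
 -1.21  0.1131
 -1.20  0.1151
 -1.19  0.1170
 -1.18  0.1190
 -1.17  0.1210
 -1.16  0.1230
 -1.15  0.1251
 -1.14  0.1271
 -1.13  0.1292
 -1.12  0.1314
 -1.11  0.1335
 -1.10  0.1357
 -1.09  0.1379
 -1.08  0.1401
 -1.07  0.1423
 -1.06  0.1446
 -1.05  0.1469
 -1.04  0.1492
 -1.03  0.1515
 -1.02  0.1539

0.1251

σ√T = 0.26·√0.3333 = 0.1501
ln(S/K) + (r + σ²/2)T = ln(120/100) + (0.006 + 0.26²/2)·0.3333 = 0.1823 + 0.0133 = 0.1956
d₁ = 0.1956 / 0.1501 = 1.3030 ⇒ 1.30
d₂ = d₁ − σ√T = 1.3030 − 0.1501 = 1.1528 ⇒ 1.15
Pr(exercise) under Q = N(−d₂) = N(-1.15) = 0.1251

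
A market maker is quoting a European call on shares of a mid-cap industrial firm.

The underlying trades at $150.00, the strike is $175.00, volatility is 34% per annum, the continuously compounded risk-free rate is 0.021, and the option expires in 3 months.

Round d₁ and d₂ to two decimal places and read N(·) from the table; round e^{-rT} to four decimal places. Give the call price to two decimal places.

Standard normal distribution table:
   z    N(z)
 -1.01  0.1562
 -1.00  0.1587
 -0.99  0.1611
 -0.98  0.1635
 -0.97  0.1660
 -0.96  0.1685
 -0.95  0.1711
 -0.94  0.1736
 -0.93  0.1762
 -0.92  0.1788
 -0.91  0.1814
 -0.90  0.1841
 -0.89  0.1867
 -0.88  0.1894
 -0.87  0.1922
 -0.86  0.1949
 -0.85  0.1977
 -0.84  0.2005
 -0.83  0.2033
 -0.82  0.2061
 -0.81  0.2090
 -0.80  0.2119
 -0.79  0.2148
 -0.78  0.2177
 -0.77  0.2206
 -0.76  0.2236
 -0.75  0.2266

T = 0.25;  σ√T = 0.1700
ln(S/K) + (r + σ²/2)T = ln(150/175) + (0.021 + 0.34²/2)·0.25 = -0.1542 + 0.0197 = -0.1345
d₁ = -0.1345 / 0.1700 = -0.7909 → -0.79
d₂ = d₁ − σ√T = -0.7909 − 0.1700 = -0.9609 → -0.96
e^(−rT) = e^(−0.021·0.25) = 0.9948
N(d₁) = N(-0.79) = 0.2148;  N(d₂) = N(-0.96) = 0.1685
C = 150·0.2148 − 175·0.9948·0.1685 = 32.2200 − 29.3342 = 2.8858

$2.89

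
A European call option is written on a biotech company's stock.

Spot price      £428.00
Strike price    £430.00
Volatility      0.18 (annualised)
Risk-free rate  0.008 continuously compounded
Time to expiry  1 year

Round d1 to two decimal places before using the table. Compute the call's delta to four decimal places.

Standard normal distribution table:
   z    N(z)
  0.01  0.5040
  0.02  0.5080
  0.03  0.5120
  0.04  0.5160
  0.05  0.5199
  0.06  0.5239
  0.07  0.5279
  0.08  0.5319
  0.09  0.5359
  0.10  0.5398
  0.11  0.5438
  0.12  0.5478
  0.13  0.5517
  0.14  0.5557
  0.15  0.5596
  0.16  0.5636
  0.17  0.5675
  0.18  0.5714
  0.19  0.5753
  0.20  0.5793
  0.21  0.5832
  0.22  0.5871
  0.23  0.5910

0.5438

T = 1;  σ√T = 0.1800
d₁ = [ln(428/430) + (0.008 + ½·0.18²)·1] / (σ√T) = (-0.0047 + 0.0242) / 0.1800 = 0.1085 ≈ 0.11
N(d₁) = N(0.11) = 0.5438
Δ_call = N(d₁) = 0.5438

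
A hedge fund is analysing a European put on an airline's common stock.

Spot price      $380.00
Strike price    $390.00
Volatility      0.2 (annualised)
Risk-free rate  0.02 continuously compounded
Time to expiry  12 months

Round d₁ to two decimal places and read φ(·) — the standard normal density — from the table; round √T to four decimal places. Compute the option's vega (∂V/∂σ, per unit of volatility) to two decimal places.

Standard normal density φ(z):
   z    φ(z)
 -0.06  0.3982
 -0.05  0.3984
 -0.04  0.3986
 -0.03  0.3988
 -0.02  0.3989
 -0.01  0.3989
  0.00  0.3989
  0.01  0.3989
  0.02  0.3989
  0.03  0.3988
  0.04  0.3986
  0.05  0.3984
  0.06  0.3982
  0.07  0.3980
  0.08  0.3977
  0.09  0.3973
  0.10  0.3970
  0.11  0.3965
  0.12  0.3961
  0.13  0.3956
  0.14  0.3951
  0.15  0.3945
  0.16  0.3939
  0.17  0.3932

151.24

σ√T = 0.2·√1 = 0.2000
d₁ = [ln(380/390) + (0.02 + 0.2²/2)·1] / 0.2000 = [-0.0260 + 0.0400] / 0.2000 = 0.0701 ⇒ 0.07
√T = √1 = 1.0000
φ(d₁) = φ(0.07) = 0.3980
vega = S·φ(d₁)·√T = 380·0.3980·1.0000 = 151.2400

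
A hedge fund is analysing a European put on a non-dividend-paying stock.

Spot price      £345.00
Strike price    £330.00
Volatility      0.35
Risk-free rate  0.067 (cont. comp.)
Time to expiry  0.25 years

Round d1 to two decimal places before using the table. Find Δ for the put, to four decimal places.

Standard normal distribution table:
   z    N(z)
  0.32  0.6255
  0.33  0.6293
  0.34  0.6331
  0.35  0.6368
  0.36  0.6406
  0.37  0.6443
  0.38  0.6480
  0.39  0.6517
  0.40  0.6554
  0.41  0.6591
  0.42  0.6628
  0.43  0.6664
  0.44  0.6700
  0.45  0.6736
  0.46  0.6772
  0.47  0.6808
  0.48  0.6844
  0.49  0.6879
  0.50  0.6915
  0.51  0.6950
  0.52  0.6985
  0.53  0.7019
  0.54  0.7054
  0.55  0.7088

-0.3300

T = 0.25;  σ√T = 0.1750
d₁ = [ln(345/330) + (0.067 + 0.35²/2)·0.25] / 0.1750 = [0.0445 + 0.0321] / 0.1750 = 0.4372 → 0.44
N(d₁) = N(0.44) = 0.6700
Δ_put = N(d₁) − 1 = 0.6700 − 1 = -0.3300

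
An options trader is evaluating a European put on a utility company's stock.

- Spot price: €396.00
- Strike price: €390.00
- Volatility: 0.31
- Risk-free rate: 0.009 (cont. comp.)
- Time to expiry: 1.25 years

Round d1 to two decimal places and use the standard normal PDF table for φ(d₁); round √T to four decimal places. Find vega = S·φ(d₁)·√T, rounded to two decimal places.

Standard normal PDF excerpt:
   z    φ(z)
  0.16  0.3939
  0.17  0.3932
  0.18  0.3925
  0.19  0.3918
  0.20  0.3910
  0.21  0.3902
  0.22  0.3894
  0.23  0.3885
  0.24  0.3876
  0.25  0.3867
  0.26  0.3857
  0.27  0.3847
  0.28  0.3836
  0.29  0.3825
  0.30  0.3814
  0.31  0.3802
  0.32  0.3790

σ√T = 0.31·√1.25 = 0.3466
d₁ = [ln(396/390) + (0.009 + 0.31²/2)·1.25] / 0.3466 = [0.0153 + 0.0713] / 0.3466 = 0.2498 ⇒ 0.25
√T = √1.25 = 1.1180
φ(d₁) = φ(0.25) = 0.3867
vega = S·φ(d₁)·√T = 396·0.3867·1.1180 = 171.2029
(The call has the same vega.)

171.20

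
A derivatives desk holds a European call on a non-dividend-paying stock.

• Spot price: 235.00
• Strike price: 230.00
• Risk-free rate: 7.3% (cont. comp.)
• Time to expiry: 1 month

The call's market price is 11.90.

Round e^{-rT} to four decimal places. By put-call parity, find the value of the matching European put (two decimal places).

e^(−rT) = e^(−0.073·0.08333) = 0.9939
Put-call parity: C − P = S − K·e^(−rT) = 235 − 230·0.9939 = 235 − 228.5970 = 6.4030
P = C − (C − P) = 11.90 − (6.4030) = 5.4970

5.50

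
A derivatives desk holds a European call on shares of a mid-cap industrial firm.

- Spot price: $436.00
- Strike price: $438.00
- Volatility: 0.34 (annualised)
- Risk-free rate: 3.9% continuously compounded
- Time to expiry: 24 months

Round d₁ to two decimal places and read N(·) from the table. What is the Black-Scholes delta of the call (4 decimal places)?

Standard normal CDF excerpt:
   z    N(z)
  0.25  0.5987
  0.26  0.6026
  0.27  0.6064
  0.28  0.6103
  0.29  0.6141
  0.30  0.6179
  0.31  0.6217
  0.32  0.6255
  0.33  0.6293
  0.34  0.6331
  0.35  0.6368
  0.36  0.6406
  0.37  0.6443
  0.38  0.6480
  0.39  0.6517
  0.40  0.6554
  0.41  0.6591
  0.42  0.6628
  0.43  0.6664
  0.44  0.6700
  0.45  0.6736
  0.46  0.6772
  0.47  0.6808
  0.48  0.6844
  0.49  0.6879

T = 2;  σ√T = 0.4808
d₁ = [ln(436/438) + (0.039 + 0.34²/2)·2] / 0.4808 = [-0.0046 + 0.1936] / 0.4808 = 0.3931 ≈ 0.39
N(d₁) = N(0.39) = 0.6517
Δ_call = N(d₁) = 0.6517

0.6517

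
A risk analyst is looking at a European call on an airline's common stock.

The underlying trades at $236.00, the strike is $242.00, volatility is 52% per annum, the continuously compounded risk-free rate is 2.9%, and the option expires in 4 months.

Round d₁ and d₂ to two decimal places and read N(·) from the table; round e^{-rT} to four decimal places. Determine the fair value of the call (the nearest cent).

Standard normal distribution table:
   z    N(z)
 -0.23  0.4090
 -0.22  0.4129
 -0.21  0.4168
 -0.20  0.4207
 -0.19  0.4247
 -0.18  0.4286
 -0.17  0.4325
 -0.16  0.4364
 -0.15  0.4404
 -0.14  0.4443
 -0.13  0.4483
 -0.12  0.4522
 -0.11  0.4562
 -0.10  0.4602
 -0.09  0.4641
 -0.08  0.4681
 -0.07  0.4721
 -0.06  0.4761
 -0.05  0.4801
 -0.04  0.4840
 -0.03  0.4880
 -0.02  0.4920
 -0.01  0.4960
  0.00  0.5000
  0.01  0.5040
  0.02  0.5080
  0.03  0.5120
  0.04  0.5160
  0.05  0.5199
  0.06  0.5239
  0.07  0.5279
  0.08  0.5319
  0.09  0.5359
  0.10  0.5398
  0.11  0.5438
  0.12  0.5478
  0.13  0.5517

$26.56

σ√T = 0.52·√0.3333 = 0.3002
d₁ = [ln(236/242) + (0.029 + ½·0.52²)·0.3333] / (σ√T) = (-0.0251 + 0.0547) / 0.3002 = 0.0987 ≈ 0.10
d₂ = 0.0987 − 0.3002 = -0.2015 ≈ -0.20
exp(−rT) = exp(−0.029·0.3333) = 0.9904
N(d₁) = N(0.10) = 0.5398;  N(d₂) = N(-0.20) = 0.4207
C = 236·0.5398 − 242·0.9904·0.4207 = 127.3928 − 100.8320 = 26.5608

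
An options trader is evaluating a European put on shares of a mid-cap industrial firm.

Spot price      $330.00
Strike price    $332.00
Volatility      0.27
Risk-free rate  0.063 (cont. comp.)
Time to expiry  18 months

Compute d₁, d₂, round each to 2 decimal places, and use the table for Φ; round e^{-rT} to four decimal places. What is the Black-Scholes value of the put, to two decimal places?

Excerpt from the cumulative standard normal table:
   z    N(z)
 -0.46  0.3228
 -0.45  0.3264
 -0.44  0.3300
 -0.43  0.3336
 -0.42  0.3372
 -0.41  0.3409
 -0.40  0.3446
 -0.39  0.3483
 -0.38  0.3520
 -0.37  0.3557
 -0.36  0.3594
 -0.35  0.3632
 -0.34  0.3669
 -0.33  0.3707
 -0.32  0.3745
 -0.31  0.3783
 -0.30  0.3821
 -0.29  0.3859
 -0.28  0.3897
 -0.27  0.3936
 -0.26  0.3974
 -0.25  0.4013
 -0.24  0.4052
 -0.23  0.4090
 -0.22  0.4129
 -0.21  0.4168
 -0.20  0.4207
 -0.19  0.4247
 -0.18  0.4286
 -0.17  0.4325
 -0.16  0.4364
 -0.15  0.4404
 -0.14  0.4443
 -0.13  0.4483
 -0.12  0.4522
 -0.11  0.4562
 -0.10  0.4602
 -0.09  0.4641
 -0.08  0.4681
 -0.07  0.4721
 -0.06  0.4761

$28.92

σ√T = 0.27·√1.5 = 0.3307
ln(S/K) + (r + σ²/2)T = ln(330/332) + (0.063 + 0.27²/2)·1.5 = -0.0060 + 0.1492 = 0.1431
d₁ = 0.1431 / 0.3307 = 0.4328 which rounds to 0.43
d₂ = d₁ − σ√T = 0.4328 − 0.3307 = 0.1022 which rounds to 0.10
exp(−rT) = exp(−0.063·1.5) = 0.9098
N(−d₂) = N(-0.10) = 0.4602;  N(−d₁) = N(-0.43) = 0.3336
P = 332·0.9098·0.4602 − 330·0.3336 = 139.0051 − 110.0880 = 28.9171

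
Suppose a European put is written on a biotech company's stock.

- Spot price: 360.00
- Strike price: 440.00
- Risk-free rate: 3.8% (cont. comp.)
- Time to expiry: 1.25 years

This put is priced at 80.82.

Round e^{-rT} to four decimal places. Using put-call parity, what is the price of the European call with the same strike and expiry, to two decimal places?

exp(−rT) = exp(−0.038·1.25) = 0.9536
Put-call parity: C − P = S − K·e^(−rT) = 360 − 440·0.9536 = 360 − 419.5840 = -59.5840
C = P + (C − P) = 80.82 + (-59.5840) = 21.2360

21.24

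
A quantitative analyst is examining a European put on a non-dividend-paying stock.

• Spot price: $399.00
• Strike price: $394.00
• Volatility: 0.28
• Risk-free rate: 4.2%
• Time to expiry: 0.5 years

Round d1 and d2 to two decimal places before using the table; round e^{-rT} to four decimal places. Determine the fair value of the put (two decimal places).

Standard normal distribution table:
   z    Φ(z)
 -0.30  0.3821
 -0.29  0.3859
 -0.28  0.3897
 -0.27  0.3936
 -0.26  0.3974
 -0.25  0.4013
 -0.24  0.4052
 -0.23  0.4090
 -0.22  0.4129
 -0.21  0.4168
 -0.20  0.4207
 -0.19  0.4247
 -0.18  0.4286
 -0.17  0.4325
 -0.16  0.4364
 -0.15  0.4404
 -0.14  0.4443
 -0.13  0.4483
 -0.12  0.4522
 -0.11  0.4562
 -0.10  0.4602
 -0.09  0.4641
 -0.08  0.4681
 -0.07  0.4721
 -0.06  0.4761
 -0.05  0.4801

$25.09

σ√T = 0.28 × 0.7071 = 0.1980
d₁ = [ln(399/394) + (0.042 + 0.28²/2)·0.5] / 0.1980 = [0.0126 + 0.0406] / 0.1980 = 0.2688 ⇒ 0.27
d₂ = d₁ − σ√T = 0.2688 − 0.1980 = 0.0708 ⇒ 0.07
exp(−rT) = exp(−0.042·0.5) = 0.9792
P = 394·0.9792·N(-0.07) − 399·N(-0.27) = 394·0.9792·0.4721 − 399·0.3936 = 182.1384 − 157.0464 = 25.0920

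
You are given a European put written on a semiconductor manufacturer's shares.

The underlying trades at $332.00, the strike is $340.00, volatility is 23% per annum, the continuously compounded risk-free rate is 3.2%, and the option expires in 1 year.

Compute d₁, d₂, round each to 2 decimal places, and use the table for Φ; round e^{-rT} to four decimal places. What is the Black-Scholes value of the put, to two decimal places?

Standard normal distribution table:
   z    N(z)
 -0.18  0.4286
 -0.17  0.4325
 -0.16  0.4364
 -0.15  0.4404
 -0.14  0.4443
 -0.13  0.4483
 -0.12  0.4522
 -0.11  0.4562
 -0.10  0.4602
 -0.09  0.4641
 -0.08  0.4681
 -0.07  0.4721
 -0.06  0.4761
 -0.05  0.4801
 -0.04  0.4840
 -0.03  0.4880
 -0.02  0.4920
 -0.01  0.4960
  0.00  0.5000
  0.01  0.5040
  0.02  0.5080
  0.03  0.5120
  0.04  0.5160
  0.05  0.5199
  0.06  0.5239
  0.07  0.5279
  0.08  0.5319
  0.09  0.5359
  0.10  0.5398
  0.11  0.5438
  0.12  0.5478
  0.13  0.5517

σ√T = 0.23 × 1.0000 = 0.2300
d₁ = [ln(332/340) + (0.032 + 0.23²/2)·1] / 0.2300 = [-0.0238 + 0.0585] / 0.2300 = 0.1506 → 0.15
d₂ = d₁ − σ√T = 0.1506 − 0.2300 = -0.0794 → -0.08
e^(−rT) = e^(−0.032·1) = 0.9685
P = 340·0.9685·N(0.08) − 332·N(-0.15) = 340·0.9685·0.5319 − 332·0.4404 = 175.1494 − 146.2128 = 28.9366

$28.94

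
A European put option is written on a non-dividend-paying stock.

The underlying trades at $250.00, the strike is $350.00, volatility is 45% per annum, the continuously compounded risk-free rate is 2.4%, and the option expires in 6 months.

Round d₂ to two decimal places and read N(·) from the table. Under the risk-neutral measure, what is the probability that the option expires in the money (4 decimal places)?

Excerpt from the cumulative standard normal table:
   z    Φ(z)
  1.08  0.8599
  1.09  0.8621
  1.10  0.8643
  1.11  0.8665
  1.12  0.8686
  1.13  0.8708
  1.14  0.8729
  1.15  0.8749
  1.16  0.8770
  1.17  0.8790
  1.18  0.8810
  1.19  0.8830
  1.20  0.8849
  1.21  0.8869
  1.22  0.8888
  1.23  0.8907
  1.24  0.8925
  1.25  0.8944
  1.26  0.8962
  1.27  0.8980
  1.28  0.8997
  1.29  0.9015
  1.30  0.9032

0.8810

T = 0.5;  σ√T = 0.3182
d₁ = [ln(250/350) + (0.024 + 0.45²/2)·0.5] / 0.3182 = [-0.3365 + 0.0626] / 0.3182 = -0.8606 → -0.86
d₂ = d₁ − σ√T = -0.8606 − 0.3182 = -1.1788 → -1.18
Risk-neutral Pr[S_T < K] = N(−d₂) = N(1.18) = 0.8810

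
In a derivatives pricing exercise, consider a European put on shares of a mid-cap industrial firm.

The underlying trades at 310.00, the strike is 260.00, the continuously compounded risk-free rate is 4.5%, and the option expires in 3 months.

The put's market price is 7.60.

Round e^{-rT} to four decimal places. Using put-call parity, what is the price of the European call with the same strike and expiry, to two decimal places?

60.51

exp(−rT) = exp(−0.045·0.25) = 0.9888
Put-call parity: C − P = S − K·e^(−rT) = 310 − 260·0.9888 = 310 − 257.0880 = 52.9120
C = P + (C − P) = 7.60 + (52.9120) = 60.5120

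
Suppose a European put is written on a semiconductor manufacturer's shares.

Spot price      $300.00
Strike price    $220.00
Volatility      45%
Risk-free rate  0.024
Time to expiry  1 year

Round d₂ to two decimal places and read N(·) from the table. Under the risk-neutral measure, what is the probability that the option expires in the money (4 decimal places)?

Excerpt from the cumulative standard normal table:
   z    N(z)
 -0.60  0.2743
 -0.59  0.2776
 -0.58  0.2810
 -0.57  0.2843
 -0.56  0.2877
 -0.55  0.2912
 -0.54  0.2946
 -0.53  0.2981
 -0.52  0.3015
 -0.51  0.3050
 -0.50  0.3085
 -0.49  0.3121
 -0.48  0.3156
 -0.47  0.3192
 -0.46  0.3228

σ√T = 0.45·√1 = 0.4500
d₁ = [ln(300/220) + (0.024 + ½·0.45²)·1] / (σ√T) = (0.3102 + 0.1253) / 0.4500 = 0.9676 ≈ 0.97
d₂ = 0.9676 − 0.4500 = 0.5176 ≈ 0.52
Pr(exercise) under Q = N(−d₂) = N(-0.52) = 0.3015

0.3015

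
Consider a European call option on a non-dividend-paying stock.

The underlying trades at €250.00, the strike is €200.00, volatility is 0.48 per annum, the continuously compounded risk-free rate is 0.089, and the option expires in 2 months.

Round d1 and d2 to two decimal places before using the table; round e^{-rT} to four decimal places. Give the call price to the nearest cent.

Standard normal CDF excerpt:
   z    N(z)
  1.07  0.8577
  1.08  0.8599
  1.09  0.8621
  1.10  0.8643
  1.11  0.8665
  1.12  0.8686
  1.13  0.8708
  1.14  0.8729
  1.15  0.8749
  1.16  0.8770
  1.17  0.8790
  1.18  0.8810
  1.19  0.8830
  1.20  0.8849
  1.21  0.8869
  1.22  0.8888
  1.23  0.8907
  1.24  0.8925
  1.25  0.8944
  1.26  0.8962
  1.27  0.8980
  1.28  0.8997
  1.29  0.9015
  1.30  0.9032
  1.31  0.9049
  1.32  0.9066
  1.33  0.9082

€55.06

σ√T = 0.48·√0.1667 = 0.1960
d₁ = [ln(250/200) + (0.089 + 0.48²/2)·0.1667] / 0.1960 = [0.2231 + 0.0340] / 0.1960 = 1.3124 ≈ 1.31
d₂ = d₁ − σ√T = 1.3124 − 0.1960 = 1.1164 ≈ 1.12
e^(−rT) = e^(−0.089·0.1667) = 0.9853
C = 250·N(1.31) − 200·0.9853·N(1.12) = 250·0.9049 − 200·0.9853·0.8686 = 226.2250 − 171.1663 = 55.0587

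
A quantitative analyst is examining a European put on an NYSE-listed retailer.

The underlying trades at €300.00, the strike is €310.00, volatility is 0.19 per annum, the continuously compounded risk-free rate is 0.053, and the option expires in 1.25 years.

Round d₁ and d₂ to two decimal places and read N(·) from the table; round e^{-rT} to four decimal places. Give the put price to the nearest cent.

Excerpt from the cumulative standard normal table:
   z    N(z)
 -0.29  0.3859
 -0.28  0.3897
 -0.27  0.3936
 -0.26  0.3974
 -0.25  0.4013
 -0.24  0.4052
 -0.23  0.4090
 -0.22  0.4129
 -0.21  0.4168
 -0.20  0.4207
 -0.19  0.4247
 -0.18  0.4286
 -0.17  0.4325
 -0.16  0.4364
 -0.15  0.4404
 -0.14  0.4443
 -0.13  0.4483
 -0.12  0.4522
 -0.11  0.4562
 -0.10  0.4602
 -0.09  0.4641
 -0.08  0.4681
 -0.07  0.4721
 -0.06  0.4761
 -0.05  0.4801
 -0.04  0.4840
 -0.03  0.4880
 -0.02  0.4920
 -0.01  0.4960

€20.07

T = 1.25;  σ√T = 0.2124
d₁ = [ln(300/310) + (0.053 + 0.19²/2)·1.25] / 0.2124 = [-0.0328 + 0.0888] / 0.2124 = 0.2637 → 0.26
d₂ = d₁ − σ√T = 0.2637 − 0.2124 = 0.0513 → 0.05
e^(−rT) = e^(−0.053·1.25) = 0.9359
N(−d₂) = N(-0.05) = 0.4801;  N(−d₁) = N(-0.26) = 0.3974
P = 310·0.9359·0.4801 − 300·0.3974 = 139.2909 − 119.2200 = 20.0709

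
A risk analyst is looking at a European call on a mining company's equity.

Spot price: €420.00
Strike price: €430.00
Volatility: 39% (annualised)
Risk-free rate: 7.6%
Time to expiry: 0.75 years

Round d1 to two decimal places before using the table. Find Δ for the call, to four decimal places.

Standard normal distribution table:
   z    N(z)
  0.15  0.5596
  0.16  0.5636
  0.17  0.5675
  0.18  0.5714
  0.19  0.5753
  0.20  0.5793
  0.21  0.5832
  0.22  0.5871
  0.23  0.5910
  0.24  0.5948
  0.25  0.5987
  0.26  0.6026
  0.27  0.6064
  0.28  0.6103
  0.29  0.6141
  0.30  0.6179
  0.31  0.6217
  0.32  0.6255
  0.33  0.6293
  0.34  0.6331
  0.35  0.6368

0.6064

σ√T = 0.39 × 0.8660 = 0.3377
d₁ = [ln(420/430) + (0.076 + 0.39²/2)·0.75] / 0.3377 = [-0.0235 + 0.1140] / 0.3377 = 0.2680 ≈ 0.27
N(d₁) = N(0.27) = 0.6064
Δ_call = N(d₁) = 0.6064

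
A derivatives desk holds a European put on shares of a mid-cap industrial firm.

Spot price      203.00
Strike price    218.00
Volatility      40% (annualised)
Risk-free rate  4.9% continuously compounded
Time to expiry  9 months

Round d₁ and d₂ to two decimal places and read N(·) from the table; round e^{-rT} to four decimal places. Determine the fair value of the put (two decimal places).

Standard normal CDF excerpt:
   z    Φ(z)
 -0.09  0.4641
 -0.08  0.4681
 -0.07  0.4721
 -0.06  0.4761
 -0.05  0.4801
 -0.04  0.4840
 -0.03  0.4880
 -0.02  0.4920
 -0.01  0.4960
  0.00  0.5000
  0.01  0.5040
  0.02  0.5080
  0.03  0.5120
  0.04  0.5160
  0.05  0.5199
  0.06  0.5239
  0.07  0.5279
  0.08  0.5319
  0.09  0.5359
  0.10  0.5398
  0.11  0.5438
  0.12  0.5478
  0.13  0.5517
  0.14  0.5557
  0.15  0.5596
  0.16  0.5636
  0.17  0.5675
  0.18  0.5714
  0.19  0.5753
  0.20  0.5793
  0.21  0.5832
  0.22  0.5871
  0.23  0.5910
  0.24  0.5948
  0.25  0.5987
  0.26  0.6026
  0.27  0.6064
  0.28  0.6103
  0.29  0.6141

31.59

T = 0.75;  σ√T = 0.3464
d₁ = [ln(203/218) + (0.049 + ½·0.4²)·0.75] / (σ√T) = (-0.0713 + 0.0968) / 0.3464 = 0.0735 which rounds to 0.07
d₂ = 0.0735 − 0.3464 = -0.2729 which rounds to -0.27
exp(−rT) = exp(−0.049·0.75) = 0.9639
N(−d₂) = N(0.27) = 0.6064;  N(−d₁) = N(-0.07) = 0.4721
P = 218·0.9639·0.6064 − 203·0.4721 = 127.4230 − 95.8363 = 31.5867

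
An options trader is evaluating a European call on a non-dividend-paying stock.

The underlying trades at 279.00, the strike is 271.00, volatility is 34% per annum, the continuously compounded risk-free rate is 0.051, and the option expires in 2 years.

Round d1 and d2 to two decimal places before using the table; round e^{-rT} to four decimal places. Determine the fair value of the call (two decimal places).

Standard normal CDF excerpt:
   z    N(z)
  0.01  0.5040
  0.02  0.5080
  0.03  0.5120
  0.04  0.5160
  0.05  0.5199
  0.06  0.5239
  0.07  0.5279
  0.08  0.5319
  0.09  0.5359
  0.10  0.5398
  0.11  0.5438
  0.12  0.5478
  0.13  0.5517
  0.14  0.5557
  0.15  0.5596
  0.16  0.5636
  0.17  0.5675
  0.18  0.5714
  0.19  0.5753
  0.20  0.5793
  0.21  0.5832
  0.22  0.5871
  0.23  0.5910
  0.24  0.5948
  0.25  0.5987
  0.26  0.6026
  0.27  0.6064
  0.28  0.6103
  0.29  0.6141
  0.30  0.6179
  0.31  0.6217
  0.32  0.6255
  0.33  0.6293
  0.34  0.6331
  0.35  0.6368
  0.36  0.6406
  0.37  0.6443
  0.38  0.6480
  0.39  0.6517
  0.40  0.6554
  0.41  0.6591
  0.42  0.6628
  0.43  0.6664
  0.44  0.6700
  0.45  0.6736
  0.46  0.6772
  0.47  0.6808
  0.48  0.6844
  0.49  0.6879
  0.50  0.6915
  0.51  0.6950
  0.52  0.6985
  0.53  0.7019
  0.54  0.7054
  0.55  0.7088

σ√T = 0.34·√2 = 0.4808
d₁ = [ln(279/271) + (0.051 + ½·0.34²)·2] / (σ√T) = (0.0291 + 0.2176) / 0.4808 = 0.5131 → 0.51
d₂ = 0.5131 − 0.4808 = 0.0322 → 0.03
exp(−rT) = exp(−0.051·2) = 0.9030
N(d₁) = N(0.51) = 0.6950;  N(d₂) = N(0.03) = 0.5120
C = 279·0.6950 − 271·0.9030·0.5120 = 193.9050 − 125.2931 = 68.6119

68.61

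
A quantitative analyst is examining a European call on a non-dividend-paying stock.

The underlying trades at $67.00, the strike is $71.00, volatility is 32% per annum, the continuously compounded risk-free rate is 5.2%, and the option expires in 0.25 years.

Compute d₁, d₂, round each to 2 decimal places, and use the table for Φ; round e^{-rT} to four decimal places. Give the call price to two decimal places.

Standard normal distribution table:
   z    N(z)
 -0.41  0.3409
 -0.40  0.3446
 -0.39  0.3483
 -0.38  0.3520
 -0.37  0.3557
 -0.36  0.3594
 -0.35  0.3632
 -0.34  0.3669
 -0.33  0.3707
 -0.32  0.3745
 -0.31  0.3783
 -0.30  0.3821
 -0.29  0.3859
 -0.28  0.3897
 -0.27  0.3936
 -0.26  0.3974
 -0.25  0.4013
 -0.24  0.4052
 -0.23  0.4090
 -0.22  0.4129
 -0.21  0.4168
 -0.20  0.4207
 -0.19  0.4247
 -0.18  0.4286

$3.00

σ√T = 0.32·√0.25 = 0.1600
d₁ = [ln(67/71) + (0.052 + 0.32²/2)·0.25] / 0.1600 = [-0.0580 + 0.0258] / 0.1600 = -0.2012 → -0.20
d₂ = d₁ − σ√T = -0.2012 − 0.1600 = -0.3612 → -0.36
exp(−rT) = exp(−0.052·0.25) = 0.9871
N(d₁) = N(-0.20) = 0.4207;  N(d₂) = N(-0.36) = 0.3594
C = 67·0.4207 − 71·0.9871·0.3594 = 28.1869 − 25.1882 = 2.9987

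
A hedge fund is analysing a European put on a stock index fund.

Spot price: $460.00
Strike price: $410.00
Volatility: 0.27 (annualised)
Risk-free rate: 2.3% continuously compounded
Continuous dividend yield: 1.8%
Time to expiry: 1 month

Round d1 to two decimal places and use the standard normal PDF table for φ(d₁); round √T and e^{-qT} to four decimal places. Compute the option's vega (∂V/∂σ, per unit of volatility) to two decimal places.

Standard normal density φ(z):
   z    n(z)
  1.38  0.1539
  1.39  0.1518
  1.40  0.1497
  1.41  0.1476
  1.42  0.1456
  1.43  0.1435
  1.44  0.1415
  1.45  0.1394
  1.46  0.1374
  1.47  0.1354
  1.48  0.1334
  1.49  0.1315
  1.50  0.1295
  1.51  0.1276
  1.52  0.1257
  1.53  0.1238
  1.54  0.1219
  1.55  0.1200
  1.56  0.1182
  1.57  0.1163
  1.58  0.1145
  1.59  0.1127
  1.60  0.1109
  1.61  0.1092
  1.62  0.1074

T = 0.08333;  σ√T = 0.0779
d₁ = [ln(460/410) + (0.023 − 0.018 + 0.27²/2)·0.08333] / 0.0779 = [0.1151 + 0.0035] / 0.0779 = 1.5207 ⇒ 1.52
√T = √0.08333 = 0.2887
φ(d₁) = φ(1.52) = 0.1257
exp(−qT) = exp(−0.018·0.08333) = 0.9985
vega = S·exp(−qT)·φ(d₁)·√T = 460·0.9985·0.1257·0.2887 = 16.6682

16.67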